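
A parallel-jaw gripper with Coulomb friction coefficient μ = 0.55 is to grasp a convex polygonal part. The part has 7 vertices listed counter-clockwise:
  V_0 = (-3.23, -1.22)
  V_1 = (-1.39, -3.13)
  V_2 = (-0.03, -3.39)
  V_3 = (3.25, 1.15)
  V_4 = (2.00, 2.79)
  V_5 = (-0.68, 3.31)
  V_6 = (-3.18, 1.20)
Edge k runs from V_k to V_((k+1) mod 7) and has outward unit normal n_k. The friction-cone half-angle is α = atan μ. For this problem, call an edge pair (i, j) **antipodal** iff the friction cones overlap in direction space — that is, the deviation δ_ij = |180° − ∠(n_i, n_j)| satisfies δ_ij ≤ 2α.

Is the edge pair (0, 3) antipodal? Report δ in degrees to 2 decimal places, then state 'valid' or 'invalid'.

α = atan 0.55 = 28.81°;  2α = 57.62°
edge 0: e_0 = (+1.84, -1.91);  n_0 = (-0.7202, -0.6938)
edge 3: e_3 = (-1.25, +1.64);  n_3 = (+0.7953, +0.6062)
∠(n_0, n_3) = 173.38°
δ = |180° − 173.38°| = 6.62°
6.62° ≤ 2α = 57.62°  →  valid

δ = 6.62°, valid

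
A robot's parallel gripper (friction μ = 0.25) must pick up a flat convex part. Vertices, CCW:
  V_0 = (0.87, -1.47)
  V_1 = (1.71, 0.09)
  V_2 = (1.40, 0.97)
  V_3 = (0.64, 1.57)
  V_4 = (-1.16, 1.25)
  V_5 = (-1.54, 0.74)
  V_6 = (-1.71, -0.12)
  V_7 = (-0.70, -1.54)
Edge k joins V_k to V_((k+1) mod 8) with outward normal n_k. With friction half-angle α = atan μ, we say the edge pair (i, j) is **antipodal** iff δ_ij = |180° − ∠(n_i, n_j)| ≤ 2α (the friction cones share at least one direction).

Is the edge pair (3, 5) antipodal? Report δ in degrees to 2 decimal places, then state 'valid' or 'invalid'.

α = atan 0.25 = 14.04°;  2α = 28.07°
edge 3: e_3 = (-1.80, -0.32);  n_3 = (-0.1750, +0.9846)
edge 5: e_5 = (-0.17, -0.86);  n_5 = (-0.9810, +0.1939)
∠(n_3, n_5) = 68.74°
δ = |180° − 68.74°| = 111.26°
111.26° > 2α = 28.07°  →  invalid

δ = 111.26°, invalid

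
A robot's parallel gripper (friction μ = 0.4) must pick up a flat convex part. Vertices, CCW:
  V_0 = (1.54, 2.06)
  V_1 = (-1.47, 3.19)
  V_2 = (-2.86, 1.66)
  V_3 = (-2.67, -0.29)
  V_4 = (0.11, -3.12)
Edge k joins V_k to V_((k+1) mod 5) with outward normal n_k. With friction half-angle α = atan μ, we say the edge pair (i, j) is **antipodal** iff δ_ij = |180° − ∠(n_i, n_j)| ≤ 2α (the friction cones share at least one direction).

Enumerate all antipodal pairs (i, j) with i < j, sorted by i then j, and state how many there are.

α = atan 0.4 = 21.80°;  2α = 43.60°
n_0 = (+0.3515, +0.9362)
n_1 = (-0.7402, +0.6724)
n_2 = (-0.9953, -0.0970)
n_3 = (-0.7134, -0.7008)
n_4 = (+0.9639, -0.2661)
  (0,1): δ = 111.68°  ·
  (0,2): δ = 63.86°  ·
  (0,3): δ = 24.93°  ✓
  (0,4): δ = 95.14°  ·
  (1,2): δ = 132.18°  ·
  (1,3): δ = 93.26°  ·
  (1,4): δ = 26.82°  ✓
  (2,3): δ = 141.08°  ·
  (2,4): δ = 21.00°  ✓
  (3,4): δ = 59.92°  ·
antipodal pairs: 3

count = 3; pairs: (0,3), (1,4), (2,4)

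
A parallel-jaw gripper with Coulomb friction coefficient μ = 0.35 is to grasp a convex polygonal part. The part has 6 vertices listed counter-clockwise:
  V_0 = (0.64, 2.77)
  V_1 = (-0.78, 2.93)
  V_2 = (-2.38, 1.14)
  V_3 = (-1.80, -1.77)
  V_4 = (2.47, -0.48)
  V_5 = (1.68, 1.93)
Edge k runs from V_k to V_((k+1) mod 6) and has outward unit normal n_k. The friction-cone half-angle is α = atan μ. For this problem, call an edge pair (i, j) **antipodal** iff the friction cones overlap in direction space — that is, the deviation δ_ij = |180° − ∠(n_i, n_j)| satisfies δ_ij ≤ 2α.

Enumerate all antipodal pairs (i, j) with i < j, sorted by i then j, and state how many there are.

count = 3; pairs: (0,3), (1,3), (2,4)

α = atan 0.35 = 19.29°;  2α = 38.58°
n_0 = (+0.1120, +0.9937)
n_1 = (-0.7456, +0.6664)
n_2 = (-0.9807, -0.1955)
n_3 = (+0.2892, -0.9573)
n_4 = (+0.9502, +0.3115)
n_5 = (+0.6283, +0.7779)
  (0,1): δ = 125.36°  ·
  (0,2): δ = 72.30°  ·
  (0,3): δ = 23.24°  ✓
  (0,4): δ = 114.58°  ·
  (0,5): δ = 147.50°  ·
  (1,2): δ = 126.94°  ·
  (1,3): δ = 31.40°  ✓
  (1,4): δ = 59.94°  ·
  (1,5): δ = 92.86°  ·
  (2,3): δ = 84.46°  ·
  (2,4): δ = 6.88°  ✓
  (2,5): δ = 39.80°  ·
  (3,4): δ = 88.66°  ·
  (3,5): δ = 55.74°  ·
  (4,5): δ = 147.08°  ·
antipodal pairs: 3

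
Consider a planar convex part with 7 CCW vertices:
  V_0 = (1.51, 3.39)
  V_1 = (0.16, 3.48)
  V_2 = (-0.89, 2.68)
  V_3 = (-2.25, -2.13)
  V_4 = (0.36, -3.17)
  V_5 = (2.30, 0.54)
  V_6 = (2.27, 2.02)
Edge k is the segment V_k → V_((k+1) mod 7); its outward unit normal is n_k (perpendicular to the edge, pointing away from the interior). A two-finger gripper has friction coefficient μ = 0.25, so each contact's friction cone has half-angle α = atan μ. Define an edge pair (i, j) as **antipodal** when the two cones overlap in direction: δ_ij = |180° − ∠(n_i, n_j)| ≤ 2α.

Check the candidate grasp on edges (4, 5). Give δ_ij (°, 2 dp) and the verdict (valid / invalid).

δ = 151.23°, invalid

α = atan 0.25 = 14.04°;  2α = 28.07°
edge 4: e_4 = (+1.94, +3.71);  n_4 = (+0.8862, -0.4634)
edge 5: e_5 = (-0.03, +1.48);  n_5 = (+0.9998, +0.0203)
∠(n_4, n_5) = 28.77°
δ = |180° − 28.77°| = 151.23°
151.23° > 2α = 28.07°  →  invalid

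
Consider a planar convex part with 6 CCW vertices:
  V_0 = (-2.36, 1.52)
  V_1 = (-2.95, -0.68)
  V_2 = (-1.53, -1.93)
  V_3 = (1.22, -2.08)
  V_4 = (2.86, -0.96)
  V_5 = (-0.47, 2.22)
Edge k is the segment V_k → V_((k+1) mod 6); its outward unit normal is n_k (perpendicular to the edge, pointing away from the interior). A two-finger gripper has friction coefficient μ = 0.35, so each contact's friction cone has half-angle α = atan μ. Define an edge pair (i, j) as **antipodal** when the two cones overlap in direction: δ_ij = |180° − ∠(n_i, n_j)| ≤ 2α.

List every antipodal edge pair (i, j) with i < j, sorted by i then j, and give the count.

α = atan 0.35 = 19.29°;  2α = 38.58°
n_0 = (-0.9659, +0.2590)
n_1 = (-0.6607, -0.7506)
n_2 = (-0.0545, -0.9985)
n_3 = (+0.5640, -0.8258)
n_4 = (+0.6906, +0.7232)
n_5 = (-0.3473, +0.9377)
  (0,1): δ = 116.34°  ·
  (0,2): δ = 78.11°  ·
  (0,3): δ = 40.66°  ·
  (0,4): δ = 61.33°  ·
  (0,5): δ = 125.34°  ·
  (1,2): δ = 141.77°  ·
  (1,3): δ = 104.31°  ·
  (1,4): δ = 2.32°  ✓
  (1,5): δ = 61.68°  ·
  (2,3): δ = 142.55°  ·
  (2,4): δ = 40.56°  ·
  (2,5): δ = 23.45°  ✓
  (3,4): δ = 78.01°  ·
  (3,5): δ = 14.01°  ✓
  (4,5): δ = 116.00°  ·
antipodal pairs: 3

count = 3; pairs: (1,4), (2,5), (3,5)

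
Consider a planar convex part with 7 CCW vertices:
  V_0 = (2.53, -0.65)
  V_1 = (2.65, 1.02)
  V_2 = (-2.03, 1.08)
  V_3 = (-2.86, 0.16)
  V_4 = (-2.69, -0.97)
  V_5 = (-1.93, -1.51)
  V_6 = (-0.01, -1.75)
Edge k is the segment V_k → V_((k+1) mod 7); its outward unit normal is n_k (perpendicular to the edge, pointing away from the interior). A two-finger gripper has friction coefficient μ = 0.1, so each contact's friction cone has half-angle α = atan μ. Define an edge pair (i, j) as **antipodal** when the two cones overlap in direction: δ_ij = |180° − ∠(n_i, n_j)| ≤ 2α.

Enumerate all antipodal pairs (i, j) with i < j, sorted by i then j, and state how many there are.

α = atan 0.1 = 5.71°;  2α = 11.42°
n_0 = (+0.9974, -0.0717)
n_1 = (+0.0128, +0.9999)
n_2 = (-0.7425, +0.6699)
n_3 = (-0.9889, -0.1488)
n_4 = (-0.5792, -0.8152)
n_5 = (-0.1240, -0.9923)
n_6 = (+0.3974, -0.9176)
  (0,1): δ = 86.62°  ·
  (0,2): δ = 37.95°  ·
  (0,3): δ = 12.67°  ·
  (0,4): δ = 58.72°  ·
  (0,5): δ = 86.98°  ·
  (0,6): δ = 117.53°  ·
  (1,2): δ = 131.32°  ·
  (1,3): δ = 80.71°  ·
  (1,4): δ = 34.66°  ·
  (1,5): δ = 6.39°  ✓
  (1,6): δ = 24.15°  ·
  (2,3): δ = 129.39°  ·
  (2,4): δ = 83.34°  ·
  (2,5): δ = 55.07°  ·
  (2,6): δ = 24.53°  ·
  (3,4): δ = 133.95°  ·
  (3,5): δ = 105.68°  ·
  (3,6): δ = 75.14°  ·
  (4,5): δ = 151.73°  ·
  (4,6): δ = 121.19°  ·
  (5,6): δ = 149.46°  ·
antipodal pairs: 1

count = 1; pairs: (1,5)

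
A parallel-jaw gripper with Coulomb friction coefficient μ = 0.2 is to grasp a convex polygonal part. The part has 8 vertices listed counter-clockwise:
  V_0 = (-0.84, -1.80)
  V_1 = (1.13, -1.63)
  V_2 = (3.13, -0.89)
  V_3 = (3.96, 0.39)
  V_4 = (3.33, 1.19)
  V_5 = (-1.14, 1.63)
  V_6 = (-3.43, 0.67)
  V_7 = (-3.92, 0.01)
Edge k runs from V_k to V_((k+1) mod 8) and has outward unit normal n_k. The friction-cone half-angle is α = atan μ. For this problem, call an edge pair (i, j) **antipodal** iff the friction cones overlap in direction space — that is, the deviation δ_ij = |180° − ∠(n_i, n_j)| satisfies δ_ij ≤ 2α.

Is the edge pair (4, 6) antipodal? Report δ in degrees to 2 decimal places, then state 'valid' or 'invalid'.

α = atan 0.2 = 11.31°;  2α = 22.62°
edge 4: e_4 = (-4.47, +0.44);  n_4 = (+0.0980, +0.9952)
edge 6: e_6 = (-0.49, -0.66);  n_6 = (-0.8029, +0.5961)
∠(n_4, n_6) = 59.03°
δ = |180° − 59.03°| = 120.97°
120.97° > 2α = 22.62°  →  invalid

δ = 120.97°, invalid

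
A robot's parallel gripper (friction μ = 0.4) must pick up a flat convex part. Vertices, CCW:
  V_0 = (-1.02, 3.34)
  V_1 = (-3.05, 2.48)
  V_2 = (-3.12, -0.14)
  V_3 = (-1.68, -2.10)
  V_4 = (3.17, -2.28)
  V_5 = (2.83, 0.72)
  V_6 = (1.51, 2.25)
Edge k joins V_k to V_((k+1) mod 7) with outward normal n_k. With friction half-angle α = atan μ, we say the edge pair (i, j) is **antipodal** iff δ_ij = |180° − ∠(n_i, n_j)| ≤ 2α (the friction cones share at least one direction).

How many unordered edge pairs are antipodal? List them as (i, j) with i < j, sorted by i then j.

count = 7; pairs: (0,3), (1,4), (1,5), (2,4), (2,5), (2,6), (3,6)

α = atan 0.4 = 21.80°;  2α = 43.60°
n_0 = (-0.3901, +0.9208)
n_1 = (-0.9996, +0.0267)
n_2 = (-0.8059, -0.5921)
n_3 = (-0.0371, -0.9993)
n_4 = (+0.9936, +0.1126)
n_5 = (+0.7572, +0.6532)
n_6 = (+0.3957, +0.9184)
  (0,1): δ = 114.49°  ·
  (0,2): δ = 76.66°  ·
  (0,3): δ = 25.09°  ✓
  (0,4): δ = 73.51°  ·
  (0,5): δ = 107.83°  ·
  (0,6): δ = 133.73°  ·
  (1,2): δ = 142.17°  ·
  (1,3): δ = 90.60°  ·
  (1,4): δ = 8.00°  ✓
  (1,5): δ = 42.32°  ✓
  (1,6): δ = 68.22°  ·
  (2,3): δ = 128.43°  ·
  (2,4): δ = 29.84°  ✓
  (2,5): δ = 4.48°  ✓
  (2,6): δ = 30.39°  ✓
  (3,4): δ = 81.41°  ·
  (3,5): δ = 47.09°  ·
  (3,6): δ = 21.18°  ✓
  (4,5): δ = 145.68°  ·
  (4,6): δ = 119.77°  ·
  (5,6): δ = 154.09°  ·
antipodal pairs: 7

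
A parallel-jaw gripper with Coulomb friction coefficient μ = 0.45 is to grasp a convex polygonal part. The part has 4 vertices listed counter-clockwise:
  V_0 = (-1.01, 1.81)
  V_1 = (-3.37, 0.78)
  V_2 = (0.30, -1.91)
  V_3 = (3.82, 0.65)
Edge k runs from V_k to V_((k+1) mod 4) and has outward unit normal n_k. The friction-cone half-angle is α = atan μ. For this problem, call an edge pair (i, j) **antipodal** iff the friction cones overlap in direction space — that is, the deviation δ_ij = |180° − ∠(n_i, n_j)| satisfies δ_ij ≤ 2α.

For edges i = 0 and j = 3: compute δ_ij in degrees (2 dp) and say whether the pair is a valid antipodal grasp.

α = atan 0.45 = 24.23°;  2α = 48.46°
edge 0: e_0 = (-2.36, -1.03);  n_0 = (-0.4000, +0.9165)
edge 3: e_3 = (-4.83, +1.16);  n_3 = (+0.2335, +0.9724)
∠(n_0, n_3) = 37.08°
δ = |180° − 37.08°| = 142.92°
142.92° > 2α = 48.46°  →  invalid

δ = 142.92°, invalid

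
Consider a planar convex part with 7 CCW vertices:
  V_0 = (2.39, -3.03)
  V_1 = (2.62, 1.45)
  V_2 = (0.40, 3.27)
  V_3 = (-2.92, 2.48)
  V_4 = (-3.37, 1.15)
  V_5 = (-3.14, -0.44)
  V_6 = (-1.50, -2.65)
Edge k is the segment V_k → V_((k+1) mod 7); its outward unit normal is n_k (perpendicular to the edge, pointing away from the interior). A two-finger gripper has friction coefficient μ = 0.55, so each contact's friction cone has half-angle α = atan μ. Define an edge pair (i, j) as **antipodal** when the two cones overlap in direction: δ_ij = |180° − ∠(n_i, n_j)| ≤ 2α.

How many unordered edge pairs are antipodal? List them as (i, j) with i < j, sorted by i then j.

α = atan 0.55 = 28.81°;  2α = 57.62°
n_0 = (+0.9987, -0.0513)
n_1 = (+0.6340, +0.7733)
n_2 = (-0.2315, +0.9728)
n_3 = (-0.9472, +0.3205)
n_4 = (-0.9897, -0.1432)
n_5 = (-0.8030, -0.5959)
n_6 = (-0.0972, -0.9953)
  (0,1): δ = 126.41°  ·
  (0,2): δ = 73.68°  ·
  (0,3): δ = 15.75°  ✓
  (0,4): δ = 11.17°  ✓
  (0,5): δ = 39.52°  ✓
  (0,6): δ = 87.36°  ·
  (1,2): δ = 127.27°  ·
  (1,3): δ = 69.35°  ·
  (1,4): δ = 42.42°  ✓
  (1,5): δ = 14.08°  ✓
  (1,6): δ = 33.77°  ✓
  (2,3): δ = 122.08°  ·
  (2,4): δ = 95.15°  ·
  (2,5): δ = 66.81°  ·
  (2,6): δ = 18.96°  ✓
  (3,4): δ = 153.08°  ·
  (3,5): δ = 124.73°  ·
  (3,6): δ = 76.89°  ·
  (4,5): δ = 151.65°  ·
  (4,6): δ = 103.81°  ·
  (5,6): δ = 132.16°  ·
antipodal pairs: 7

count = 7; pairs: (0,3), (0,4), (0,5), (1,4), (1,5), (1,6), (2,6)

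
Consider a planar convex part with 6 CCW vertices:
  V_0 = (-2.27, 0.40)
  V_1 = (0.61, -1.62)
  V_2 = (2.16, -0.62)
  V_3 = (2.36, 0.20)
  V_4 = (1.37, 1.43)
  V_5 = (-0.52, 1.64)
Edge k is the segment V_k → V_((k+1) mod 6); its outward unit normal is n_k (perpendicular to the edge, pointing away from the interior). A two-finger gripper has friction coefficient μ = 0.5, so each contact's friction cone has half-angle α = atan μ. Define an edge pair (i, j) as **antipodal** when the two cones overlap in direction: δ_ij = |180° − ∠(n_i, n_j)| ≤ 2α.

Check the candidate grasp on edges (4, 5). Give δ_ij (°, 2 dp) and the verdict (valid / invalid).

α = atan 0.5 = 26.57°;  2α = 53.13°
edge 4: e_4 = (-1.89, +0.21);  n_4 = (+0.1104, +0.9939)
edge 5: e_5 = (-1.75, -1.24);  n_5 = (-0.5781, +0.8159)
∠(n_4, n_5) = 41.66°
δ = |180° − 41.66°| = 138.34°
138.34° > 2α = 53.13°  →  invalid

δ = 138.34°, invalid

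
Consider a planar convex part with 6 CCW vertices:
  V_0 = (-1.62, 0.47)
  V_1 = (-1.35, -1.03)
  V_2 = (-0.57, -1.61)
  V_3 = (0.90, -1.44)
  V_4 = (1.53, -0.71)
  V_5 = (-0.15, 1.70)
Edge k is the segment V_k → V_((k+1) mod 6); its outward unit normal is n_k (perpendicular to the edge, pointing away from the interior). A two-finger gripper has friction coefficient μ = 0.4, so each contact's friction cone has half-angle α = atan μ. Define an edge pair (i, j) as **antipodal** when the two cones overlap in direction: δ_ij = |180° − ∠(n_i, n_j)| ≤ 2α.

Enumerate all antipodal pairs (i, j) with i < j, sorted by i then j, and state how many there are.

α = atan 0.4 = 21.80°;  2α = 43.60°
n_0 = (-0.9842, -0.1772)
n_1 = (-0.5967, -0.8025)
n_2 = (+0.1149, -0.9934)
n_3 = (+0.7571, -0.6533)
n_4 = (+0.8203, +0.5719)
n_5 = (-0.6417, +0.7669)
  (0,1): δ = 136.84°  ·
  (0,2): δ = 93.61°  ·
  (0,3): δ = 51.00°  ·
  (0,4): δ = 24.68°  ✓
  (0,5): δ = 119.72°  ·
  (1,2): δ = 136.77°  ·
  (1,3): δ = 94.16°  ·
  (1,4): δ = 18.49°  ✓
  (1,5): δ = 76.55°  ·
  (2,3): δ = 137.39°  ·
  (2,4): δ = 61.72°  ·
  (2,5): δ = 33.32°  ✓
  (3,4): δ = 104.33°  ·
  (3,5): δ = 9.28°  ✓
  (4,5): δ = 84.96°  ·
antipodal pairs: 4

count = 4; pairs: (0,4), (1,4), (2,5), (3,5)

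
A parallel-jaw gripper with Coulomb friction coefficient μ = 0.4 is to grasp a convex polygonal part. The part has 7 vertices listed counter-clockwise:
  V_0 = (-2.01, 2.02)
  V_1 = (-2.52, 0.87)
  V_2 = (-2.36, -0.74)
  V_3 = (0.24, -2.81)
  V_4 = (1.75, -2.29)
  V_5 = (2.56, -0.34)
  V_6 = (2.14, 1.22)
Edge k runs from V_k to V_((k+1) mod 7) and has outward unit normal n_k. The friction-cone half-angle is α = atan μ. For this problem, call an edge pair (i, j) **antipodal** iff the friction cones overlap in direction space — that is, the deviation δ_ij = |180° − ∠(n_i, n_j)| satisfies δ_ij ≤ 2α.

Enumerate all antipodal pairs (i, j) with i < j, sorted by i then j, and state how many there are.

α = atan 0.4 = 21.80°;  2α = 43.60°
n_0 = (-0.9141, +0.4054)
n_1 = (-0.9951, -0.0989)
n_2 = (-0.6229, -0.7823)
n_3 = (+0.3256, -0.9455)
n_4 = (+0.9235, -0.3836)
n_5 = (+0.9656, +0.2600)
n_6 = (+0.1893, +0.9819)
  (0,1): δ = 150.41°  ·
  (0,2): δ = 104.61°  ·
  (0,3): δ = 47.08°  ·
  (0,4): δ = 1.36°  ✓
  (0,5): δ = 38.98°  ✓
  (0,6): δ = 103.01°  ·
  (1,2): δ = 134.20°  ·
  (1,3): δ = 76.67°  ·
  (1,4): δ = 28.23°  ✓
  (1,5): δ = 9.39°  ✓
  (1,6): δ = 73.41°  ·
  (2,3): δ = 122.47°  ·
  (2,4): δ = 74.03°  ·
  (2,5): δ = 36.41°  ✓
  (2,6): δ = 27.61°  ✓
  (3,4): δ = 131.56°  ·
  (3,5): δ = 93.93°  ·
  (3,6): δ = 29.91°  ✓
  (4,5): δ = 142.37°  ·
  (4,6): δ = 78.35°  ·
  (5,6): δ = 115.98°  ·
antipodal pairs: 7

count = 7; pairs: (0,4), (0,5), (1,4), (1,5), (2,5), (2,6), (3,6)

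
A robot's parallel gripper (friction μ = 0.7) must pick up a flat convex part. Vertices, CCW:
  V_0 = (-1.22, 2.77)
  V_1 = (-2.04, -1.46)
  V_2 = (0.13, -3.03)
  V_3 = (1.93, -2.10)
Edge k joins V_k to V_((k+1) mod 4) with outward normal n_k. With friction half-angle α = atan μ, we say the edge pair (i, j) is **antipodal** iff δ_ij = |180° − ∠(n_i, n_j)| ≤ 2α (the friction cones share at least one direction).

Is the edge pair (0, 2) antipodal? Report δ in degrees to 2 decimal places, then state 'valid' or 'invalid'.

α = atan 0.7 = 34.99°;  2α = 69.98°
edge 0: e_0 = (-0.82, -4.23);  n_0 = (-0.9817, +0.1903)
edge 2: e_2 = (+1.80, +0.93);  n_2 = (+0.4590, -0.8884)
∠(n_0, n_2) = 128.29°
δ = |180° − 128.29°| = 51.71°
51.71° ≤ 2α = 69.98°  →  valid

δ = 51.71°, valid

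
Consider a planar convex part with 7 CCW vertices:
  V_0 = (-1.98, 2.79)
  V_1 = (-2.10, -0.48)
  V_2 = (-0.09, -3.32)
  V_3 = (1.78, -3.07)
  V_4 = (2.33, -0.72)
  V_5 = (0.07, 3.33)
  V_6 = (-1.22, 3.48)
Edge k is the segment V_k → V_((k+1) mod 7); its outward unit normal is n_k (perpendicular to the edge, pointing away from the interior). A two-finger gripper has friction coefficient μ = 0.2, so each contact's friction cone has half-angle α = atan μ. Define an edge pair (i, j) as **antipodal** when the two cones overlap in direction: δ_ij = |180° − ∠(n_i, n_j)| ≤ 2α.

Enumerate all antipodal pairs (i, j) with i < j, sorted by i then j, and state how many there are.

α = atan 0.2 = 11.31°;  2α = 22.62°
n_0 = (-0.9993, +0.0367)
n_1 = (-0.8163, -0.5777)
n_2 = (+0.1325, -0.9912)
n_3 = (+0.9737, -0.2279)
n_4 = (+0.8732, +0.4873)
n_5 = (+0.1155, +0.9933)
n_6 = (-0.6722, +0.7404)
  (0,1): δ = 142.61°  ·
  (0,2): δ = 80.28°  ·
  (0,3): δ = 11.07°  ✓
  (0,4): δ = 31.26°  ·
  (0,5): δ = 85.47°  ·
  (0,6): δ = 134.34°  ·
  (1,2): δ = 117.67°  ·
  (1,3): δ = 48.46°  ·
  (1,4): δ = 6.13°  ✓
  (1,5): δ = 48.08°  ·
  (1,6): δ = 96.95°  ·
  (2,3): δ = 110.79°  ·
  (2,4): δ = 68.45°  ·
  (2,5): δ = 14.25°  ✓
  (2,6): δ = 34.62°  ·
  (3,4): δ = 137.66°  ·
  (3,5): δ = 83.46°  ·
  (3,6): δ = 34.59°  ·
  (4,5): δ = 125.80°  ·
  (4,6): δ = 76.93°  ·
  (5,6): δ = 131.13°  ·
antipodal pairs: 3

count = 3; pairs: (0,3), (1,4), (2,5)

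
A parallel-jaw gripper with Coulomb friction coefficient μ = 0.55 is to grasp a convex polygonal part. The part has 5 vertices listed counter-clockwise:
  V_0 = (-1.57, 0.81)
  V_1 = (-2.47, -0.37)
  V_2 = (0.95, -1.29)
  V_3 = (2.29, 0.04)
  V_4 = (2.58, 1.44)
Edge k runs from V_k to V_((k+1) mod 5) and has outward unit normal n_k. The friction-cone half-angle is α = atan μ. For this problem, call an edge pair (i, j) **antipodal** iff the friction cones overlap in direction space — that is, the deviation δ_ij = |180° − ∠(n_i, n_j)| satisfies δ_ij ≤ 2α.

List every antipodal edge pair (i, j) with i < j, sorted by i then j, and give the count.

count = 4; pairs: (0,2), (0,3), (1,4), (2,4)

α = atan 0.55 = 28.81°;  2α = 57.62°
n_0 = (-0.7951, +0.6064)
n_1 = (-0.2598, -0.9657)
n_2 = (+0.7045, -0.7098)
n_3 = (+0.9792, -0.2028)
n_4 = (-0.1501, +0.9887)
  (0,1): δ = 67.72°  ·
  (0,2): δ = 7.88°  ✓
  (0,3): δ = 25.63°  ✓
  (0,4): δ = 135.97°  ·
  (1,2): δ = 120.16°  ·
  (1,3): δ = 86.65°  ·
  (1,4): δ = 23.69°  ✓
  (2,3): δ = 146.49°  ·
  (2,4): δ = 36.15°  ✓
  (3,4): δ = 69.67°  ·
antipodal pairs: 4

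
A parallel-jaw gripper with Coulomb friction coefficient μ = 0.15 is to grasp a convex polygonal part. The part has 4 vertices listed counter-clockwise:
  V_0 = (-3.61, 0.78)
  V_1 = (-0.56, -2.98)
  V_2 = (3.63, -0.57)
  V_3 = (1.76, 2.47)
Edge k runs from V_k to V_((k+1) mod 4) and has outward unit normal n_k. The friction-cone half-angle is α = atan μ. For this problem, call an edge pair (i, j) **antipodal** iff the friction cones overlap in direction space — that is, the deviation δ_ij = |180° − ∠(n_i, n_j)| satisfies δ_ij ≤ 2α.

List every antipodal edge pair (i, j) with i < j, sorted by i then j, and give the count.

α = atan 0.15 = 8.53°;  2α = 17.06°
n_0 = (-0.7766, -0.6300)
n_1 = (+0.4986, -0.8668)
n_2 = (+0.8518, +0.5239)
n_3 = (-0.3002, +0.9539)
  (0,1): δ = 99.14°  ·
  (0,2): δ = 7.45°  ✓
  (0,3): δ = 68.42°  ·
  (1,2): δ = 88.31°  ·
  (1,3): δ = 12.44°  ✓
  (2,3): δ = 104.13°  ·
antipodal pairs: 2

count = 2; pairs: (0,2), (1,3)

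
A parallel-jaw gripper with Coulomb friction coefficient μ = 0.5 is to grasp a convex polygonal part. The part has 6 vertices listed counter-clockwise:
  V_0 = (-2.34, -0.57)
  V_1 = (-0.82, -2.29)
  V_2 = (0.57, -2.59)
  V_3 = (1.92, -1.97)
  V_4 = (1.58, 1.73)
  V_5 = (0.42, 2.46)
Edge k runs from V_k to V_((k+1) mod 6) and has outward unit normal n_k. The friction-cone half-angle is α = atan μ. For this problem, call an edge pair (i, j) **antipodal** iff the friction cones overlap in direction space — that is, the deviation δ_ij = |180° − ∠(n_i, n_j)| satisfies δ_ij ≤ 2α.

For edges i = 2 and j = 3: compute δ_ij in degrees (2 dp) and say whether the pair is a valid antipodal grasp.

δ = 109.42°, invalid

α = atan 0.5 = 26.57°;  2α = 53.13°
edge 2: e_2 = (+1.35, +0.62);  n_2 = (+0.4173, -0.9087)
edge 3: e_3 = (-0.34, +3.70);  n_3 = (+0.9958, +0.0915)
∠(n_2, n_3) = 70.58°
δ = |180° − 70.58°| = 109.42°
109.42° > 2α = 53.13°  →  invalid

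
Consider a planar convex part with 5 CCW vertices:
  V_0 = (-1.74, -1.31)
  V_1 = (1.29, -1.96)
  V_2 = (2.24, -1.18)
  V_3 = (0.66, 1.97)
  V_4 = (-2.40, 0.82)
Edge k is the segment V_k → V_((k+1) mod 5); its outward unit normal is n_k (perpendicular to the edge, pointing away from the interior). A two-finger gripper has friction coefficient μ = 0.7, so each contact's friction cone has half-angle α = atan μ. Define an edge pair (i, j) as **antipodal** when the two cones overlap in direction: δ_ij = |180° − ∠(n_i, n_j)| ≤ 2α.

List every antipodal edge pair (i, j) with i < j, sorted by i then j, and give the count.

count = 5; pairs: (0,2), (0,3), (1,3), (1,4), (2,4)

α = atan 0.7 = 34.99°;  2α = 69.98°
n_0 = (-0.2097, -0.9778)
n_1 = (+0.6346, -0.7729)
n_2 = (+0.8939, +0.4483)
n_3 = (-0.3518, +0.9361)
n_4 = (-0.9552, -0.2960)
  (0,1): δ = 128.50°  ·
  (0,2): δ = 51.25°  ✓
  (0,3): δ = 32.70°  ✓
  (0,4): δ = 119.32°  ·
  (1,2): δ = 102.75°  ·
  (1,3): δ = 18.79°  ✓
  (1,4): δ = 67.83°  ✓
  (2,3): δ = 96.04°  ·
  (2,4): δ = 9.42°  ✓
  (3,4): δ = 93.38°  ·
antipodal pairs: 5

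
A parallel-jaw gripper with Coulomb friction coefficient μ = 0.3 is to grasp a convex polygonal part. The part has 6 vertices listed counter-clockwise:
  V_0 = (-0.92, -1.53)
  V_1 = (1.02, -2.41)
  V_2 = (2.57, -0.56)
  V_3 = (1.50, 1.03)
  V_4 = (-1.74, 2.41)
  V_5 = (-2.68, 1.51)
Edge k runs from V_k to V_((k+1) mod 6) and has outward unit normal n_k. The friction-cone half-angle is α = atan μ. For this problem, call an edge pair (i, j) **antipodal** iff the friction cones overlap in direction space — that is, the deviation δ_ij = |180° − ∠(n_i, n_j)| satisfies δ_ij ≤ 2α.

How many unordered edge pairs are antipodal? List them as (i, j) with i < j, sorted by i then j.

α = atan 0.3 = 16.70°;  2α = 33.40°
n_0 = (-0.4131, -0.9107)
n_1 = (+0.7665, -0.6422)
n_2 = (+0.8296, +0.5583)
n_3 = (+0.3919, +0.9200)
n_4 = (-0.6916, +0.7223)
n_5 = (-0.8654, -0.5010)
  (0,1): δ = 105.56°  ·
  (0,2): δ = 31.66°  ✓
  (0,3): δ = 1.33°  ✓
  (0,4): δ = 68.15°  ·
  (0,5): δ = 144.47°  ·
  (1,2): δ = 106.10°  ·
  (1,3): δ = 73.11°  ·
  (1,4): δ = 6.29°  ✓
  (1,5): δ = 70.03°  ·
  (2,3): δ = 147.01°  ·
  (2,4): δ = 80.18°  ·
  (2,5): δ = 3.87°  ✓
  (3,4): δ = 113.17°  ·
  (3,5): δ = 36.86°  ·
  (4,5): δ = 103.69°  ·
antipodal pairs: 4

count = 4; pairs: (0,2), (0,3), (1,4), (2,5)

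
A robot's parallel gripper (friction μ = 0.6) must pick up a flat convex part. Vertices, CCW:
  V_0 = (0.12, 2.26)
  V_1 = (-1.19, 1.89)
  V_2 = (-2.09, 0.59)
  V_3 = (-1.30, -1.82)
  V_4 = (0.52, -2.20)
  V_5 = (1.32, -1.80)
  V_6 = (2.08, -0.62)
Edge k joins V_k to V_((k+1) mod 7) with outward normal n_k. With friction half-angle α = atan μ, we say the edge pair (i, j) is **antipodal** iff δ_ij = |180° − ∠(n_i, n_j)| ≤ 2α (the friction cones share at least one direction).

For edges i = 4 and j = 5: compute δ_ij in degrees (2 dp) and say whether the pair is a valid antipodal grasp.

δ = 149.35°, invalid

α = atan 0.6 = 30.96°;  2α = 61.93°
edge 4: e_4 = (+0.80, +0.40);  n_4 = (+0.4472, -0.8944)
edge 5: e_5 = (+0.76, +1.18);  n_5 = (+0.8407, -0.5415)
∠(n_4, n_5) = 30.65°
δ = |180° − 30.65°| = 149.35°
149.35° > 2α = 61.93°  →  invalid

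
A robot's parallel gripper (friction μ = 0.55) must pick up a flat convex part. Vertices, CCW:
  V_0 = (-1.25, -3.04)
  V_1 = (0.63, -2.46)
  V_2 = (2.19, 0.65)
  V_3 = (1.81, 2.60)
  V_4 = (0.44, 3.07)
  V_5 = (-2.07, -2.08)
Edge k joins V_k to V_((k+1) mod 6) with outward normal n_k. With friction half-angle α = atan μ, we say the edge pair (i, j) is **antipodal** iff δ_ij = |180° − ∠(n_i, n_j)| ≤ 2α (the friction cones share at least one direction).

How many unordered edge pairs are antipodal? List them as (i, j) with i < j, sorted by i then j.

count = 6; pairs: (0,3), (0,4), (1,4), (2,4), (2,5), (3,5)

α = atan 0.55 = 28.81°;  2α = 57.62°
n_0 = (+0.2948, -0.9556)
n_1 = (+0.8939, -0.4484)
n_2 = (+0.9815, +0.1913)
n_3 = (+0.3245, +0.9459)
n_4 = (-0.8989, +0.4381)
n_5 = (-0.7604, -0.6495)
  (0,1): δ = 133.78°  ·
  (0,2): δ = 96.12°  ·
  (0,3): δ = 36.08°  ✓
  (0,4): δ = 46.87°  ✓
  (0,5): δ = 113.36°  ·
  (1,2): δ = 142.33°  ·
  (1,3): δ = 82.30°  ·
  (1,4): δ = 0.66°  ✓
  (1,5): δ = 67.14°  ·
  (2,3): δ = 119.96°  ·
  (2,4): δ = 37.01°  ✓
  (2,5): δ = 29.48°  ✓
  (3,4): δ = 97.05°  ·
  (3,5): δ = 30.56°  ✓
  (4,5): δ = 113.51°  ·
antipodal pairs: 6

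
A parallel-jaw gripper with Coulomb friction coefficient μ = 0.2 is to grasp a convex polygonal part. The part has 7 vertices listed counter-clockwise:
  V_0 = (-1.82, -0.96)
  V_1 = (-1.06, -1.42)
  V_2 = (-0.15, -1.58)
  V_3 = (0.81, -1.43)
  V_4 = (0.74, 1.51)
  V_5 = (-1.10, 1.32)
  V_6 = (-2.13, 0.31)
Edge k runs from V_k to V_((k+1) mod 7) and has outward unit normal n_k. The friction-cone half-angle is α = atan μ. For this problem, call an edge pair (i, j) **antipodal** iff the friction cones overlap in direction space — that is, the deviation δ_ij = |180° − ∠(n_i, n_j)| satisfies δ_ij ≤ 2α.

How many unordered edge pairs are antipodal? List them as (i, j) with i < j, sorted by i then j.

α = atan 0.2 = 11.31°;  2α = 22.62°
n_0 = (-0.5178, -0.8555)
n_1 = (-0.1732, -0.9849)
n_2 = (+0.1544, -0.9880)
n_3 = (+0.9997, +0.0238)
n_4 = (-0.1027, +0.9947)
n_5 = (-0.7001, +0.7140)
n_6 = (-0.9715, -0.2371)
  (0,1): δ = 158.79°  ·
  (0,2): δ = 139.93°  ·
  (0,3): δ = 57.45°  ·
  (0,4): δ = 37.08°  ·
  (0,5): δ = 75.62°  ·
  (0,6): δ = 134.90°  ·
  (1,2): δ = 161.15°  ·
  (1,3): δ = 78.66°  ·
  (1,4): δ = 15.87°  ✓
  (1,5): δ = 54.41°  ·
  (1,6): δ = 113.69°  ·
  (2,3): δ = 97.52°  ·
  (2,4): δ = 2.99°  ✓
  (2,5): δ = 35.56°  ·
  (2,6): δ = 94.84°  ·
  (3,4): δ = 85.47°  ·
  (3,5): δ = 46.93°  ·
  (3,6): δ = 12.35°  ✓
  (4,5): δ = 141.46°  ·
  (4,6): δ = 82.18°  ·
  (5,6): δ = 120.72°  ·
antipodal pairs: 3

count = 3; pairs: (1,4), (2,4), (3,6)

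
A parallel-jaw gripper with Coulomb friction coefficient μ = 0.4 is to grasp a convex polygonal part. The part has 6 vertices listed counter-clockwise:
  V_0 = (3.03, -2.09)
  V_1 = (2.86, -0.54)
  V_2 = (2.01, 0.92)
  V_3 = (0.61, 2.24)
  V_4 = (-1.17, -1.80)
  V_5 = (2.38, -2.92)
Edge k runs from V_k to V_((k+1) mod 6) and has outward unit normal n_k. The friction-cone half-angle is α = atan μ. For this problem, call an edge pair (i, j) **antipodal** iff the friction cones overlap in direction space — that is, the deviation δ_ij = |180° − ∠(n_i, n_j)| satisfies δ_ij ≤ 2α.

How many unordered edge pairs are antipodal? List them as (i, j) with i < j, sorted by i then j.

count = 4; pairs: (0,3), (1,4), (2,4), (3,5)

α = atan 0.4 = 21.80°;  2α = 43.60°
n_0 = (+0.9940, +0.1090)
n_1 = (+0.8642, +0.5031)
n_2 = (+0.6860, +0.7276)
n_3 = (-0.9151, +0.4032)
n_4 = (-0.3009, -0.9537)
n_5 = (+0.7873, -0.6166)
  (0,1): δ = 156.05°  ·
  (0,2): δ = 139.57°  ·
  (0,3): δ = 30.04°  ✓
  (0,4): δ = 66.23°  ·
  (0,5): δ = 135.68°  ·
  (1,2): δ = 163.52°  ·
  (1,3): δ = 53.99°  ·
  (1,4): δ = 42.28°  ✓
  (1,5): δ = 111.73°  ·
  (2,3): δ = 70.46°  ·
  (2,4): δ = 25.81°  ✓
  (2,5): δ = 95.25°  ·
  (3,4): δ = 83.73°  ·
  (3,5): δ = 14.29°  ✓
  (4,5): δ = 110.56°  ·
antipodal pairs: 4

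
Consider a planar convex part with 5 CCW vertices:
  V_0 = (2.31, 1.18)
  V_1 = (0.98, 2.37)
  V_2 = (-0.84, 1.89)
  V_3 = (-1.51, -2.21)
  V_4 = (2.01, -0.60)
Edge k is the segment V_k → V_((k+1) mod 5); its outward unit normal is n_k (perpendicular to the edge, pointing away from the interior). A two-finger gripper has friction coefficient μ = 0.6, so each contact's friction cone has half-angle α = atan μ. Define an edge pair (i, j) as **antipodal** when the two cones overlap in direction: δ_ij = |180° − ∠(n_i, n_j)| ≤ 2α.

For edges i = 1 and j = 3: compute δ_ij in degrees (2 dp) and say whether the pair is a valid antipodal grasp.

δ = 9.80°, valid

α = atan 0.6 = 30.96°;  2α = 61.93°
edge 1: e_1 = (-1.82, -0.48);  n_1 = (-0.2550, +0.9669)
edge 3: e_3 = (+3.52, +1.61);  n_3 = (+0.4159, -0.9094)
∠(n_1, n_3) = 170.20°
δ = |180° − 170.20°| = 9.80°
9.80° ≤ 2α = 61.93°  →  valid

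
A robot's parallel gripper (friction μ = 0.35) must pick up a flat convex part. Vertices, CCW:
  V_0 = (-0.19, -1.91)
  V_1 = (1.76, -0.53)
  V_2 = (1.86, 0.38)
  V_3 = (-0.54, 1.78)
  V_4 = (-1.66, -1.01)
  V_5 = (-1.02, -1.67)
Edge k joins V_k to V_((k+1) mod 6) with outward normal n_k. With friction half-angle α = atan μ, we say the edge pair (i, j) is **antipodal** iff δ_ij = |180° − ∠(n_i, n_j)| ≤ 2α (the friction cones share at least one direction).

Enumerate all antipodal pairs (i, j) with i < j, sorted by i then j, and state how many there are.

α = atan 0.35 = 19.29°;  2α = 38.58°
n_0 = (+0.5777, -0.8163)
n_1 = (+0.9940, -0.1092)
n_2 = (+0.5039, +0.8638)
n_3 = (-0.9280, +0.3725)
n_4 = (-0.7179, -0.6961)
n_5 = (-0.2778, -0.9606)
  (0,1): δ = 131.56°  ·
  (0,2): δ = 65.54°  ·
  (0,3): δ = 32.84°  ✓
  (0,4): δ = 98.83°  ·
  (0,5): δ = 128.59°  ·
  (1,2): δ = 113.99°  ·
  (1,3): δ = 15.60°  ✓
  (1,4): δ = 50.39°  ·
  (1,5): δ = 80.14°  ·
  (2,3): δ = 81.62°  ·
  (2,4): δ = 15.62°  ✓
  (2,5): δ = 14.13°  ✓
  (3,4): δ = 114.01°  ·
  (3,5): δ = 84.26°  ·
  (4,5): δ = 150.25°  ·
antipodal pairs: 4

count = 4; pairs: (0,3), (1,3), (2,4), (2,5)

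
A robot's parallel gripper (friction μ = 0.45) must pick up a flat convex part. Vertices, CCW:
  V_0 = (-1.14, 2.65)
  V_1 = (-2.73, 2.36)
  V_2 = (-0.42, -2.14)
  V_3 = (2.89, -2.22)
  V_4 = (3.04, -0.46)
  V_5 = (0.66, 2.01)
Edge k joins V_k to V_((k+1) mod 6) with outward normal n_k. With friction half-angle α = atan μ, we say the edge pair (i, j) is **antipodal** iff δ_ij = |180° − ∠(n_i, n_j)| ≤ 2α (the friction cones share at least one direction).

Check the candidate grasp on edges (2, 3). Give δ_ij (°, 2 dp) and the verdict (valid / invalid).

α = atan 0.45 = 24.23°;  2α = 48.46°
edge 2: e_2 = (+3.31, -0.08);  n_2 = (-0.0242, -0.9997)
edge 3: e_3 = (+0.15, +1.76);  n_3 = (+0.9964, -0.0849)
∠(n_2, n_3) = 86.51°
δ = |180° − 86.51°| = 93.49°
93.49° > 2α = 48.46°  →  invalid

δ = 93.49°, invalid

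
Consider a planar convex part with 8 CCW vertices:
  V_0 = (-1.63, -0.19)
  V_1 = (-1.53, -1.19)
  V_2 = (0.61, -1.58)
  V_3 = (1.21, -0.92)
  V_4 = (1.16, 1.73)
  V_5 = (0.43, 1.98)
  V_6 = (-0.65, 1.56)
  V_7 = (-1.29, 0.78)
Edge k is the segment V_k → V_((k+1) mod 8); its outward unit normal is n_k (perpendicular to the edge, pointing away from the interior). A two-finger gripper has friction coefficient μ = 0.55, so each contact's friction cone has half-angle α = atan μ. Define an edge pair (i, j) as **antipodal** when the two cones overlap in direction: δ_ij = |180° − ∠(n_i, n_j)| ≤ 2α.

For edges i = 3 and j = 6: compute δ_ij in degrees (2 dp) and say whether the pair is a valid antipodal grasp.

δ = 40.45°, valid

α = atan 0.55 = 28.81°;  2α = 57.62°
edge 3: e_3 = (-0.05, +2.65);  n_3 = (+0.9998, +0.0189)
edge 6: e_6 = (-0.64, -0.78);  n_6 = (-0.7731, +0.6343)
∠(n_3, n_6) = 139.55°
δ = |180° − 139.55°| = 40.45°
40.45° ≤ 2α = 57.62°  →  valid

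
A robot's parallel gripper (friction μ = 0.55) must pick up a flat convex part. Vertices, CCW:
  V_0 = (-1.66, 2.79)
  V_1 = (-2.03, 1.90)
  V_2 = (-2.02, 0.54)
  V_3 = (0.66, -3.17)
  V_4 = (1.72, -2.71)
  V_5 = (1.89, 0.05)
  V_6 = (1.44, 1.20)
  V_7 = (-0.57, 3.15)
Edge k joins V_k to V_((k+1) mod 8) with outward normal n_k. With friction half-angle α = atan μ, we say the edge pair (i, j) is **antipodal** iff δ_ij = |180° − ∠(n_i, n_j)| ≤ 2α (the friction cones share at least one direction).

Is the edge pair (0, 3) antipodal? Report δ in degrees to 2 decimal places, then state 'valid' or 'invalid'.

α = atan 0.55 = 28.81°;  2α = 57.62°
edge 0: e_0 = (-0.37, -0.89);  n_0 = (-0.9234, +0.3839)
edge 3: e_3 = (+1.06, +0.46);  n_3 = (+0.3981, -0.9173)
∠(n_0, n_3) = 136.03°
δ = |180° − 136.03°| = 43.97°
43.97° ≤ 2α = 57.62°  →  valid

δ = 43.97°, valid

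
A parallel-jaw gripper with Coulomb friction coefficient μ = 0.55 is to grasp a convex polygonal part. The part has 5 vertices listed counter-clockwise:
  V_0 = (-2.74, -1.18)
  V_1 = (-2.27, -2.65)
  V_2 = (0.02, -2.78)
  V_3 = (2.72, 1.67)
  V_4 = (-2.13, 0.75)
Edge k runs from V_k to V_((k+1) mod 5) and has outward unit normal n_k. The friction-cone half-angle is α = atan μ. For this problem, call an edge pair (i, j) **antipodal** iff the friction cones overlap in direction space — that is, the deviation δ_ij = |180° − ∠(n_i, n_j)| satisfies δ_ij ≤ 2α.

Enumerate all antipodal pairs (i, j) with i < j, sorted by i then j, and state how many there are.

count = 4; pairs: (0,2), (1,3), (2,3), (2,4)

α = atan 0.55 = 28.81°;  2α = 57.62°
n_0 = (-0.9525, -0.3045)
n_1 = (-0.0567, -0.9984)
n_2 = (+0.8549, -0.5187)
n_3 = (-0.1864, +0.9825)
n_4 = (-0.9535, +0.3014)
  (0,1): δ = 110.98°  ·
  (0,2): δ = 48.98°  ✓
  (0,3): δ = 83.01°  ·
  (0,4): δ = 144.73°  ·
  (1,2): δ = 118.00°  ·
  (1,3): δ = 13.99°  ✓
  (1,4): δ = 75.71°  ·
  (2,3): δ = 48.01°  ✓
  (2,4): δ = 13.71°  ✓
  (3,4): δ = 118.28°  ·
antipodal pairs: 4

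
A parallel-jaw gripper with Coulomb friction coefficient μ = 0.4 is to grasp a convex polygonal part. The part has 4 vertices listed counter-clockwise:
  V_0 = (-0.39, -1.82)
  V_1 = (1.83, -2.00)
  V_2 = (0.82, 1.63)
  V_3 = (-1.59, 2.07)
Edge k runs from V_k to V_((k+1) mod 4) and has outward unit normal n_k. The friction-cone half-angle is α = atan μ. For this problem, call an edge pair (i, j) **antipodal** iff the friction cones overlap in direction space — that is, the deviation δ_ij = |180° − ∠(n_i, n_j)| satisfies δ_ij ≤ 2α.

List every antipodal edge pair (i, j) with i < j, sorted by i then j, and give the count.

α = atan 0.4 = 21.80°;  2α = 43.60°
n_0 = (-0.0808, -0.9967)
n_1 = (+0.9634, +0.2681)
n_2 = (+0.1796, +0.9837)
n_3 = (-0.9556, -0.2948)
  (0,1): δ = 69.82°  ·
  (0,2): δ = 5.71°  ✓
  (0,3): δ = 111.78°  ·
  (1,2): δ = 115.90°  ·
  (1,3): δ = 1.60°  ✓
  (2,3): δ = 62.51°  ·
antipodal pairs: 2

count = 2; pairs: (0,2), (1,3)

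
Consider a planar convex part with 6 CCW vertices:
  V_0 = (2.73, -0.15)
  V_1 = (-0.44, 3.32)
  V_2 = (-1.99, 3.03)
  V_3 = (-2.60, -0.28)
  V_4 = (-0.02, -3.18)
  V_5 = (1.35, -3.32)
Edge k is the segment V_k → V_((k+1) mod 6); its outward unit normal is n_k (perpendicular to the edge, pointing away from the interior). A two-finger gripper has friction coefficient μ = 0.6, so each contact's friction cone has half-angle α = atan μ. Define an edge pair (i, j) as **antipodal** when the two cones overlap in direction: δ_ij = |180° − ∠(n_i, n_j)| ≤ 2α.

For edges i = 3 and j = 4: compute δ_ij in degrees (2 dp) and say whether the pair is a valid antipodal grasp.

δ = 137.49°, invalid

α = atan 0.6 = 30.96°;  2α = 61.93°
edge 3: e_3 = (+2.58, -2.90);  n_3 = (-0.7471, -0.6647)
edge 4: e_4 = (+1.37, -0.14);  n_4 = (-0.1017, -0.9948)
∠(n_3, n_4) = 42.51°
δ = |180° − 42.51°| = 137.49°
137.49° > 2α = 61.93°  →  invalid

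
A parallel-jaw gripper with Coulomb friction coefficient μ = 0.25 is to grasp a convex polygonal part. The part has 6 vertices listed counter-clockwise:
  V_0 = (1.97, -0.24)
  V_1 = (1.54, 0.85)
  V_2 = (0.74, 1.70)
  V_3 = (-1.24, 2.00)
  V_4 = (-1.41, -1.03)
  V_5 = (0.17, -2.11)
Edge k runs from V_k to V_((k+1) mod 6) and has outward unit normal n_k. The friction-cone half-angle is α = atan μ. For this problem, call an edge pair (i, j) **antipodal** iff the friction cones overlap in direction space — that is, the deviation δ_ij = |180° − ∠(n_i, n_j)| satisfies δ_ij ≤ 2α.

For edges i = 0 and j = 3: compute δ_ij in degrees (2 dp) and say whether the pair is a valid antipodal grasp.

δ = 24.74°, valid

α = atan 0.25 = 14.04°;  2α = 28.07°
edge 0: e_0 = (-0.43, +1.09);  n_0 = (+0.9302, +0.3670)
edge 3: e_3 = (-0.17, -3.03);  n_3 = (-0.9984, +0.0560)
∠(n_0, n_3) = 155.26°
δ = |180° − 155.26°| = 24.74°
24.74° ≤ 2α = 28.07°  →  valid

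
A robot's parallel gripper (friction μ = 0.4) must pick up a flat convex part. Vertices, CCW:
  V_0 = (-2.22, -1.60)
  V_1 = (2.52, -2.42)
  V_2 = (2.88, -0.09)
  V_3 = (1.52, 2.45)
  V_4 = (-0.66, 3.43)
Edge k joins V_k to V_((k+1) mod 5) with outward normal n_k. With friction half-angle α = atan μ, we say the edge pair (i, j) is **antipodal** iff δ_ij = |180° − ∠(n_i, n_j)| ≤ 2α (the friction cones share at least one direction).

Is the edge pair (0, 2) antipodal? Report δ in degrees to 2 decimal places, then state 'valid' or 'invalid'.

δ = 52.02°, invalid

α = atan 0.4 = 21.80°;  2α = 43.60°
edge 0: e_0 = (+4.74, -0.82);  n_0 = (-0.1705, -0.9854)
edge 2: e_2 = (-1.36, +2.54);  n_2 = (+0.8816, +0.4720)
∠(n_0, n_2) = 127.98°
δ = |180° − 127.98°| = 52.02°
52.02° > 2α = 43.60°  →  invalid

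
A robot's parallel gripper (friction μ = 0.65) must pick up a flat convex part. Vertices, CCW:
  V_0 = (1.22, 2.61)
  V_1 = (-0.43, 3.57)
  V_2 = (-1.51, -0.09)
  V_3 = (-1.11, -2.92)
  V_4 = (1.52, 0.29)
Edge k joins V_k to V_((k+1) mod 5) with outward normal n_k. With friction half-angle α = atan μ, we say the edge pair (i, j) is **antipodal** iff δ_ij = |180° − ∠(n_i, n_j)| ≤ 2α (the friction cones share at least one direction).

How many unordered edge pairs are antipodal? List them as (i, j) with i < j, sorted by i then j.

count = 5; pairs: (0,2), (1,3), (1,4), (2,3), (2,4)

α = atan 0.65 = 33.02°;  2α = 66.05°
n_0 = (+0.5029, +0.8643)
n_1 = (-0.9591, +0.2830)
n_2 = (-0.9902, -0.1400)
n_3 = (+0.7735, -0.6338)
n_4 = (+0.9917, +0.1282)
  (0,1): δ = 76.25°  ·
  (0,2): δ = 51.76°  ✓
  (0,3): δ = 80.86°  ·
  (0,4): δ = 127.56°  ·
  (1,2): δ = 155.51°  ·
  (1,3): δ = 22.89°  ✓
  (1,4): δ = 23.81°  ✓
  (2,3): δ = 47.37°  ✓
  (2,4): δ = 0.68°  ✓
  (3,4): δ = 133.30°  ·
antipodal pairs: 5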